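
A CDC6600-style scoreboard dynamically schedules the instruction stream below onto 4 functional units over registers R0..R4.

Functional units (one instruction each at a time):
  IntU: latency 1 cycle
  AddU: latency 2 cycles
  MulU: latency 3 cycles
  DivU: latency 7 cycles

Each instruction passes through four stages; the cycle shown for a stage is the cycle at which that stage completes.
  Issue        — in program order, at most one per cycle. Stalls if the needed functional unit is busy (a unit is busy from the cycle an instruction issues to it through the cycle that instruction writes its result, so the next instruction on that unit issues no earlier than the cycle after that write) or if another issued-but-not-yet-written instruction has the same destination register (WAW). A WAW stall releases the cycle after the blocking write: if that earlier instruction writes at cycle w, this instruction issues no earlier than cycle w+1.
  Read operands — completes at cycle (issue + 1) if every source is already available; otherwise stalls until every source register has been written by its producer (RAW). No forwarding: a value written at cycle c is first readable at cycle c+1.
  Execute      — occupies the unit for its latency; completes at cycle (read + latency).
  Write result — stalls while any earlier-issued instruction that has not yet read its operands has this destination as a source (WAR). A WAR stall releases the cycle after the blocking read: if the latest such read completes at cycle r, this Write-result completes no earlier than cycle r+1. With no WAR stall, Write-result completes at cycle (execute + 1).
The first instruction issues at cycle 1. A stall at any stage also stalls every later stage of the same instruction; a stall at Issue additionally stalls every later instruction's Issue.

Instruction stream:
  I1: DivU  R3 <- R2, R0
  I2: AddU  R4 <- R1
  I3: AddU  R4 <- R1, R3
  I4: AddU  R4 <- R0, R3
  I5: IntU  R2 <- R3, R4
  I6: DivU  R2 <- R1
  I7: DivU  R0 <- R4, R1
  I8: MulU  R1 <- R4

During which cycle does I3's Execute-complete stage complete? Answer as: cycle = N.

cycle = 13

  I1 | 1 | 2 | 9 | 10
  I2 | 2 | 3 | 5 | 6
  I3 | 7 | 11 | 13 | 14   struct: AddU busy until I2 writes@6 · RAW R3: wait I1 write@10
  I4 | 15 | 16 | 18 | 19   struct: AddU busy until I3 writes@14
  I5 | 16 | 20 | 21 | 22   RAW R4: wait I4 write@19
  I6 | 23 | 24 | 31 | 32   WAW R2: wait I5 write@22
  I7 | 33 | 34 | 41 | 42   struct: DivU busy until I6 writes@32
  I8 | 34 | 35 | 38 | 39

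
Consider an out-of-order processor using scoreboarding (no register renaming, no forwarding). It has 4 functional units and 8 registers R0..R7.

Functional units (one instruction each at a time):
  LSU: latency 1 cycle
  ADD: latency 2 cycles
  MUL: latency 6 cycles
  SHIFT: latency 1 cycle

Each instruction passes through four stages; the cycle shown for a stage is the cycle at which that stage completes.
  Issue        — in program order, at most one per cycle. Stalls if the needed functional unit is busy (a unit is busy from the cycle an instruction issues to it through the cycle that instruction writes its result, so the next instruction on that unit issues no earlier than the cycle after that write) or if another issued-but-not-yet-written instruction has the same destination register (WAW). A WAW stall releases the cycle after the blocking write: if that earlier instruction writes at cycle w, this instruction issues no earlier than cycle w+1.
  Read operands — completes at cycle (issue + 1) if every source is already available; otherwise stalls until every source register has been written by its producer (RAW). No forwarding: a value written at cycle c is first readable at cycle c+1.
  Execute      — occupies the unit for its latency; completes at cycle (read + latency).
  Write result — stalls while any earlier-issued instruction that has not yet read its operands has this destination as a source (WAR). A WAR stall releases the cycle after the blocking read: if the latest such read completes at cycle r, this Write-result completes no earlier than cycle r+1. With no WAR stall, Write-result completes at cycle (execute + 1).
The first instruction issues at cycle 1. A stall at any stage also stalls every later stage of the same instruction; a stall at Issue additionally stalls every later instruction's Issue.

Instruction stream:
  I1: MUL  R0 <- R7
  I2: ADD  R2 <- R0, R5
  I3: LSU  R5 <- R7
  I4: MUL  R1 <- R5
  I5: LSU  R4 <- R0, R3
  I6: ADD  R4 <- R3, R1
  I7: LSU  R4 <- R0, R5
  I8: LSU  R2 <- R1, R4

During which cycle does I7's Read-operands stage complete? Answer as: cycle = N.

[1] I1 dispatched to MUL
[2] I1 operands ready, I2 dispatched to ADD
[3] I3 dispatched to LSU
[4] I3 operands ready
[5] I3 complete
[8] I1 complete
[9] R0←I1
[10] I2 operands ready, I4 dispatched to MUL
[11] R5←I3
[12] I2 complete, I4 operands ready, I5 dispatched to LSU
[13] R2←I2, I5 operands ready
[14] I5 complete
[15] R4←I5
[16] I6 dispatched to ADD
[18] I4 complete
[19] R1←I4
[20] I6 operands ready
[22] I6 complete
[23] R4←I6
[24] I7 dispatched to LSU
[25] I7 operands ready
[26] I7 complete
[27] R4←I7
[28] I8 dispatched to LSU
[29] I8 operands ready
[30] I8 complete
[31] R2←I8

cycle = 25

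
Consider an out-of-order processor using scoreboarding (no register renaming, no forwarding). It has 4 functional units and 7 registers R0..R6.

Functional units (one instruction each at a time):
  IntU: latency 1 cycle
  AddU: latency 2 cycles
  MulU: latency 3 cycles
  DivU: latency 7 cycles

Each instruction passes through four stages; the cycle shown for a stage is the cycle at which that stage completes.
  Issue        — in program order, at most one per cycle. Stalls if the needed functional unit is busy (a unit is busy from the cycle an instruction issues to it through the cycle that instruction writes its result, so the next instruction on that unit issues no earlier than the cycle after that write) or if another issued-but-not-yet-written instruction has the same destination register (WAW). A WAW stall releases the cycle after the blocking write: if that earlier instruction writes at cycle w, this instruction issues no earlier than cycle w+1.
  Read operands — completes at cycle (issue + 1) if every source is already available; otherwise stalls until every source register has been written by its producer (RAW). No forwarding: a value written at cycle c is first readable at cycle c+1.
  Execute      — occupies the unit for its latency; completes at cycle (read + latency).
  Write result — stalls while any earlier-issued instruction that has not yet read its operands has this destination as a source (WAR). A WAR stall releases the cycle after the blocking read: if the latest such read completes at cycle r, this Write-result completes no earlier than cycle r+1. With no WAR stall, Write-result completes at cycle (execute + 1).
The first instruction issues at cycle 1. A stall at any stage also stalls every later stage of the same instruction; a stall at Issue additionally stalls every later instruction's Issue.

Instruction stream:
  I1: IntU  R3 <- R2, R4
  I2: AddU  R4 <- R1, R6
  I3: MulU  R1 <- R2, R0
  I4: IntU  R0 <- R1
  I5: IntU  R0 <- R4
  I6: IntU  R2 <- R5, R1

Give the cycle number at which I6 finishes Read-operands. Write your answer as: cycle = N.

cycle = 17

I1  is:1  ro:2  ex:3  wr:4
I2  is:2  ro:3  ex:5  wr:6
I3  is:3  ro:4  ex:7  wr:8
I4  is:5  ro:9  ex:10  wr:11  — struct: IntU busy until I1 writes@4, RAW R1: wait I3 write@8
I5  is:12  ro:13  ex:14  wr:15  — struct: IntU busy until I4 writes@11
I6  is:16  ro:17  ex:18  wr:19  — struct: IntU busy until I5 writes@15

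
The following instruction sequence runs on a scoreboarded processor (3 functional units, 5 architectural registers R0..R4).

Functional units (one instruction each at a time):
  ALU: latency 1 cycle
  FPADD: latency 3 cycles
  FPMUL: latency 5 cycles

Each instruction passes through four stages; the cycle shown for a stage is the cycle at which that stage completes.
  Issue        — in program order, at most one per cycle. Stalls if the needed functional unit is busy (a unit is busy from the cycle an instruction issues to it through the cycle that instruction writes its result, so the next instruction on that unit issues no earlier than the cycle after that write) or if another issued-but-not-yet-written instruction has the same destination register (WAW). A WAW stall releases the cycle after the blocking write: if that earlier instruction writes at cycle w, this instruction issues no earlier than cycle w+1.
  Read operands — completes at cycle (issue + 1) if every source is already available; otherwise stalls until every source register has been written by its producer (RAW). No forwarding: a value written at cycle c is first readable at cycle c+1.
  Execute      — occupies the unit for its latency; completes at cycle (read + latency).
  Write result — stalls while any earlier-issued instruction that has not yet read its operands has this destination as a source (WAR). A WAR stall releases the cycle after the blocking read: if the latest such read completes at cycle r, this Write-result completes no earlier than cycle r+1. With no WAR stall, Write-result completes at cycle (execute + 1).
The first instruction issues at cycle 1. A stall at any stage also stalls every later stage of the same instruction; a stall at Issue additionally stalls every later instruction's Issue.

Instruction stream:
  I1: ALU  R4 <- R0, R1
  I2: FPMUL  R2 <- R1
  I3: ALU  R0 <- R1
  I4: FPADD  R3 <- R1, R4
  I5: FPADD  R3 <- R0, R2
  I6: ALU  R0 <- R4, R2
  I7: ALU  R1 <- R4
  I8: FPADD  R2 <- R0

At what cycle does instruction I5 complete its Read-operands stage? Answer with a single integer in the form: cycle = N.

cycle = 13

c1: issue I1 (ALU)
c2: I1 read-ops · issue I2 (FPMUL)
c3: I1 finished on ALU · I2 read-ops
c4: I1→R4
c5: issue I3 (ALU)
c6: I3 read-ops · issue I4 (FPADD)
c7: I3 finished on ALU · I4 read-ops
c8: I2 finished on FPMUL · I3→R0
c9: I2→R2
c10: I4 finished on FPADD
c11: I4→R3
c12: issue I5 (FPADD)
c13: I5 read-ops · issue I6 (ALU)
c14: I6 read-ops
c15: I6 finished on ALU
c16: I5 finished on FPADD · I6→R0
c17: I5→R3 · issue I7 (ALU)
c18: I7 read-ops · issue I8 (FPADD)
c19: I7 finished on ALU · I8 read-ops
c20: I7→R1
c22: I8 finished on FPADD
c23: I8→R2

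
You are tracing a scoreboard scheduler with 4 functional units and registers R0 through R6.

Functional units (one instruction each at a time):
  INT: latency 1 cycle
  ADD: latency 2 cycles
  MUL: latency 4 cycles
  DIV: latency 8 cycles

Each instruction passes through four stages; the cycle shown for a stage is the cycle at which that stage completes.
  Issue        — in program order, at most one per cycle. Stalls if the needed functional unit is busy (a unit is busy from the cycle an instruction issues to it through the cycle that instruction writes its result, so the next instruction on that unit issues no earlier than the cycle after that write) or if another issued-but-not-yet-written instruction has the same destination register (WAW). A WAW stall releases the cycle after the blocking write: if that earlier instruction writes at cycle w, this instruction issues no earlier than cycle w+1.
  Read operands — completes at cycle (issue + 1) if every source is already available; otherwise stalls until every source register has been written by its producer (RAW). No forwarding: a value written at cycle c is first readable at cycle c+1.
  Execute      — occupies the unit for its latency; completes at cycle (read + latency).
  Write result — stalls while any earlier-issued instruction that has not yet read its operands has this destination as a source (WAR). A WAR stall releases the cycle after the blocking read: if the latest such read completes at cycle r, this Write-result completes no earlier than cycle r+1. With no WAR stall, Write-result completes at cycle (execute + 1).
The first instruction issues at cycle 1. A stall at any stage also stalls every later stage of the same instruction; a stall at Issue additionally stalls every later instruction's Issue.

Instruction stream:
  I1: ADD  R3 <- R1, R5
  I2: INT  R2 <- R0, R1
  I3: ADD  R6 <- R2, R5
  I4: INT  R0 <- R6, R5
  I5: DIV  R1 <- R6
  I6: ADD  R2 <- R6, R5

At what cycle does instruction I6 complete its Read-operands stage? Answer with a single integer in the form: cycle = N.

cycle = 12

cycle 1: I1 issues→ADD
cycle 2: I1 reads | I2 issues→INT
cycle 3: I2 reads
cycle 4: I1 exec-done | I2 exec-done
cycle 5: I1 writes R3 | I2 writes R2
cycle 6: I3 issues→ADD
cycle 7: I3 reads | I4 issues→INT
cycle 8: I5 issues→DIV
cycle 9: I3 exec-done
cycle 10: I3 writes R6
cycle 11: I4 reads | I5 reads | I6 issues→ADD
cycle 12: I4 exec-done | I6 reads
cycle 13: I4 writes R0
cycle 14: I6 exec-done
cycle 15: I6 writes R2
cycle 19: I5 exec-done
cycle 20: I5 writes R1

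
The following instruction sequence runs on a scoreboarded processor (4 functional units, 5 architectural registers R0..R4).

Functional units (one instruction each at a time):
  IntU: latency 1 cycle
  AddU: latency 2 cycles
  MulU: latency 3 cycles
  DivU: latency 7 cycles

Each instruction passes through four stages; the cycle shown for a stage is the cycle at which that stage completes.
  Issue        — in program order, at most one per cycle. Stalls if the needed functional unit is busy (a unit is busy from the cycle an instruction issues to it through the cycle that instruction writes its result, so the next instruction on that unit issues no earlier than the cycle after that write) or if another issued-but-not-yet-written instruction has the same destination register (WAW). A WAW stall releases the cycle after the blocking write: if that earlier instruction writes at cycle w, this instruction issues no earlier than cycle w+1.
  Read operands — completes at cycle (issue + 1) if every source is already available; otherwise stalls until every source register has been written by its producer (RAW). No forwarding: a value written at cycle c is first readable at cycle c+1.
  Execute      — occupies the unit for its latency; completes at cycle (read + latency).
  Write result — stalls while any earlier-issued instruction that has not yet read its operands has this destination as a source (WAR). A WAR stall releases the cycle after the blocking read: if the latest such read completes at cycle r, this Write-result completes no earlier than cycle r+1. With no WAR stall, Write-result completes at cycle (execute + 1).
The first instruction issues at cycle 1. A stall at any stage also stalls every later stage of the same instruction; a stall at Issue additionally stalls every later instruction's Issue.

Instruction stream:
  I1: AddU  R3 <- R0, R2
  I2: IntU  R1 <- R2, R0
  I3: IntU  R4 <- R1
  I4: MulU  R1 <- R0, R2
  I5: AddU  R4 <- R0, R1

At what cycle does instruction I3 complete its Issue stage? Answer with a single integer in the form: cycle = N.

cycle = 6

[I1] 1/2/4/5
[I2] 2/3/4/5
[I3] 6/7/8/9  (struct: IntU busy until I2 writes@5)
[I4] 7/8/11/12
[I5] 10/13/15/16  (WAW R4: wait I3 write@9; RAW R1: wait I4 write@12)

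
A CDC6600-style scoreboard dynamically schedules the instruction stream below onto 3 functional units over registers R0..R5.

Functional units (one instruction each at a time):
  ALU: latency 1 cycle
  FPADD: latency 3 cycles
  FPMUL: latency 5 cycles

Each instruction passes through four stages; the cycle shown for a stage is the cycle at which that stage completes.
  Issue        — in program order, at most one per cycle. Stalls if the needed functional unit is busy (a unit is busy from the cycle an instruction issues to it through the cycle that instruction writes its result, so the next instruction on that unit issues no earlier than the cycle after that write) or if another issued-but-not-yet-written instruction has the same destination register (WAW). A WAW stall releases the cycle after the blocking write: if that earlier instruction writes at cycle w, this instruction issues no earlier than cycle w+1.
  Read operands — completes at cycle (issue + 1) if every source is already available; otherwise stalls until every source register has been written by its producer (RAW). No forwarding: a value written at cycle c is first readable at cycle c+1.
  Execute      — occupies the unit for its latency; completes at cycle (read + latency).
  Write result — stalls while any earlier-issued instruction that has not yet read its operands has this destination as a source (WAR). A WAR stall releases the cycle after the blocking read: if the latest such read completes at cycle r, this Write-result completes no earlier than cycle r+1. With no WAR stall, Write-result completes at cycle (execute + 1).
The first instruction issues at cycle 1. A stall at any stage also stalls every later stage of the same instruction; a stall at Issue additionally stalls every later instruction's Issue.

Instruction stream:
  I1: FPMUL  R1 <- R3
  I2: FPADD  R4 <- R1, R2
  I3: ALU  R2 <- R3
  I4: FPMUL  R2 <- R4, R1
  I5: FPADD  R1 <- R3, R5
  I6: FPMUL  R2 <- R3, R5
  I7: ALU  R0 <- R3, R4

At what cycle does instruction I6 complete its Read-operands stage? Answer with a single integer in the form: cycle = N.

cycle = 22

1) issue 1, read 2, done 7, write 8
2) issue 2, read 9, done 12, write 13  <RAW R1: wait I1 write@8>
3) issue 3, read 4, done 5, write 10  <WAR R2: wait I2 read@9>
4) issue 11, read 14, done 19, write 20  <WAW R2: wait I3 write@10 / RAW R4: wait I2 write@13>
5) issue 14, read 15, done 18, write 19  <struct: FPADD busy until I2 writes@13>
6) issue 21, read 22, done 27, write 28  <struct: FPMUL busy until I4 writes@20>
7) issue 22, read 23, done 24, write 25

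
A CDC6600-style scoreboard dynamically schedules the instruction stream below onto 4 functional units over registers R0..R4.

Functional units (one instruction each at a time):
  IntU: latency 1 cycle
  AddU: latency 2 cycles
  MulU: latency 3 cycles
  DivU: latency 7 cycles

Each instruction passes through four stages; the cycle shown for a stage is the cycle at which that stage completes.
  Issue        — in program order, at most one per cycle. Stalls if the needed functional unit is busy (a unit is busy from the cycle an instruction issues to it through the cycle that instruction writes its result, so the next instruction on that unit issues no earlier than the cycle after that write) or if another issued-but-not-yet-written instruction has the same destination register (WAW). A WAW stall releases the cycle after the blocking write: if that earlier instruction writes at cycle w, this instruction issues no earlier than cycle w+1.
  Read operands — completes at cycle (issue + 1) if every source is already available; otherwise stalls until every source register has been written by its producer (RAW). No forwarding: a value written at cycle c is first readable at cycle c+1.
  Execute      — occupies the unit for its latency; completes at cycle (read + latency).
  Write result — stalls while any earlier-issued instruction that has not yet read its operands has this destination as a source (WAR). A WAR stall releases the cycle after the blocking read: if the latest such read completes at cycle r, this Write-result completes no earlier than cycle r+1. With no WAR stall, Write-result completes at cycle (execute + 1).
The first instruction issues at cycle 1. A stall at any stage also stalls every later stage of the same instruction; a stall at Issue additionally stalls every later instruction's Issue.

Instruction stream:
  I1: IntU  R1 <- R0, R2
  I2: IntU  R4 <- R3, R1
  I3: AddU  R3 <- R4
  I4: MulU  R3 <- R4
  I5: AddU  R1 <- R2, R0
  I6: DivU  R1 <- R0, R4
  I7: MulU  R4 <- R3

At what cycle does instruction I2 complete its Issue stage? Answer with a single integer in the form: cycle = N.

cycle = 5

[1] I1→IntU
[2] I1 RO
[3] I1 EX
[4] I1 WR R1
[5] I2→IntU
[6] I2 RO · I3→AddU
[7] I2 EX
[8] I2 WR R4
[9] I3 RO
[11] I3 EX
[12] I3 WR R3
[13] I4→MulU
[14] I4 RO · I5→AddU
[15] I5 RO
[17] I4 EX · I5 EX
[18] I4 WR R3 · I5 WR R1
[19] I6→DivU
[20] I6 RO · I7→MulU
[21] I7 RO
[24] I7 EX
[25] I7 WR R4
[27] I6 EX
[28] I6 WR R1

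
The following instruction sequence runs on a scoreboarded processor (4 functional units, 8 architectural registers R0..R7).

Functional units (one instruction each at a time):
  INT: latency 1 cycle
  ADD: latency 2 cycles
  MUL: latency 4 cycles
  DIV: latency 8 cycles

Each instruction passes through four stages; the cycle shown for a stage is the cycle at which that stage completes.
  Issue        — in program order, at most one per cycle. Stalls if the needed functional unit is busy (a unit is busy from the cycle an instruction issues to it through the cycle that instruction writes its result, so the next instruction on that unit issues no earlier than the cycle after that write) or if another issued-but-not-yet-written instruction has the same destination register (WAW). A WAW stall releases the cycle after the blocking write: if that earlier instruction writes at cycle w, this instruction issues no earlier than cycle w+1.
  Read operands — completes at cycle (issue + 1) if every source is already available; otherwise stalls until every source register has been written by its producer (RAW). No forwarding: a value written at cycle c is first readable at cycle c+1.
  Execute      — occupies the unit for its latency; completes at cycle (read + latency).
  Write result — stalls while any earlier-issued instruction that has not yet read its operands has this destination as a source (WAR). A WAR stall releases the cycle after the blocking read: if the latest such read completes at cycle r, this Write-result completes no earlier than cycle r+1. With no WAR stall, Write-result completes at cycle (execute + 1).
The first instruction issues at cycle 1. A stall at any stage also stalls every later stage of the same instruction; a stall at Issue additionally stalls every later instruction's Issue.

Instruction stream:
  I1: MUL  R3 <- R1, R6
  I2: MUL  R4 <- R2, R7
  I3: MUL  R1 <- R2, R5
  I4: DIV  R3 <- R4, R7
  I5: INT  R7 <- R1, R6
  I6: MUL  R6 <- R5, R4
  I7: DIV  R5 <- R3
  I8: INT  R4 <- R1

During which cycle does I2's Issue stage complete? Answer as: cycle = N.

c1: I1 issues→MUL
c2: I1 reads
c6: I1 exec-done
c7: I1 writes R3
c8: I2 issues→MUL
c9: I2 reads
c13: I2 exec-done
c14: I2 writes R4
c15: I3 issues→MUL
c16: I3 reads · I4 issues→DIV
c17: I4 reads · I5 issues→INT
c20: I3 exec-done
c21: I3 writes R1
c22: I5 reads · I6 issues→MUL
c23: I5 exec-done · I6 reads
c24: I5 writes R7
c25: I4 exec-done
c26: I4 writes R3
c27: I6 exec-done · I7 issues→DIV
c28: I6 writes R6 · I7 reads · I8 issues→INT
c29: I8 reads
c30: I8 exec-done
c31: I8 writes R4
c36: I7 exec-done
c37: I7 writes R5

cycle = 8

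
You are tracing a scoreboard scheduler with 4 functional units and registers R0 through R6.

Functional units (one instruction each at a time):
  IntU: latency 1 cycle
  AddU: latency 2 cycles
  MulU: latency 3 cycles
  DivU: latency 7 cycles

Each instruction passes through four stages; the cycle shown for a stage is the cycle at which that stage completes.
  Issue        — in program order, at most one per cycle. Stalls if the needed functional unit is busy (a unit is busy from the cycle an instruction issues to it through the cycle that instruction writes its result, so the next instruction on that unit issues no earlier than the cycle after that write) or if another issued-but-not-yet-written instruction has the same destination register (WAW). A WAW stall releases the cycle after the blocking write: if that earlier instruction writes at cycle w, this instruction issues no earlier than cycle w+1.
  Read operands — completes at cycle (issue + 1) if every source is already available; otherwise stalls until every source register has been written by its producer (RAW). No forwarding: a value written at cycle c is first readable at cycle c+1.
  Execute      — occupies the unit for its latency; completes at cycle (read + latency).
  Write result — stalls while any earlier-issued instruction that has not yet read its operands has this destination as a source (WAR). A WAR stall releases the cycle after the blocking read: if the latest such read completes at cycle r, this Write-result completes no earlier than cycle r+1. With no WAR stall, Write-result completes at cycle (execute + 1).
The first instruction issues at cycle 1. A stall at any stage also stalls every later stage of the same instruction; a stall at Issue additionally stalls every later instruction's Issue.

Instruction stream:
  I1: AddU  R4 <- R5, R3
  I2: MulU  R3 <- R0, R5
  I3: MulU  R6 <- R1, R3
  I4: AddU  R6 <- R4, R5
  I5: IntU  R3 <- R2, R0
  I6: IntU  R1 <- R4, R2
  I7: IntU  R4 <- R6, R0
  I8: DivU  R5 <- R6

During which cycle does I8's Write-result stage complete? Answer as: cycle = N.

c1: I1 issues→AddU
c2: I1 reads · I2 issues→MulU
c3: I2 reads
c4: I1 exec-done
c5: I1 writes R4
c6: I2 exec-done
c7: I2 writes R3
c8: I3 issues→MulU
c9: I3 reads
c12: I3 exec-done
c13: I3 writes R6
c14: I4 issues→AddU
c15: I4 reads · I5 issues→IntU
c16: I5 reads
c17: I4 exec-done · I5 exec-done
c18: I4 writes R6 · I5 writes R3
c19: I6 issues→IntU
c20: I6 reads
c21: I6 exec-done
c22: I6 writes R1
c23: I7 issues→IntU
c24: I7 reads · I8 issues→DivU
c25: I7 exec-done · I8 reads
c26: I7 writes R4
c32: I8 exec-done
c33: I8 writes R5

cycle = 33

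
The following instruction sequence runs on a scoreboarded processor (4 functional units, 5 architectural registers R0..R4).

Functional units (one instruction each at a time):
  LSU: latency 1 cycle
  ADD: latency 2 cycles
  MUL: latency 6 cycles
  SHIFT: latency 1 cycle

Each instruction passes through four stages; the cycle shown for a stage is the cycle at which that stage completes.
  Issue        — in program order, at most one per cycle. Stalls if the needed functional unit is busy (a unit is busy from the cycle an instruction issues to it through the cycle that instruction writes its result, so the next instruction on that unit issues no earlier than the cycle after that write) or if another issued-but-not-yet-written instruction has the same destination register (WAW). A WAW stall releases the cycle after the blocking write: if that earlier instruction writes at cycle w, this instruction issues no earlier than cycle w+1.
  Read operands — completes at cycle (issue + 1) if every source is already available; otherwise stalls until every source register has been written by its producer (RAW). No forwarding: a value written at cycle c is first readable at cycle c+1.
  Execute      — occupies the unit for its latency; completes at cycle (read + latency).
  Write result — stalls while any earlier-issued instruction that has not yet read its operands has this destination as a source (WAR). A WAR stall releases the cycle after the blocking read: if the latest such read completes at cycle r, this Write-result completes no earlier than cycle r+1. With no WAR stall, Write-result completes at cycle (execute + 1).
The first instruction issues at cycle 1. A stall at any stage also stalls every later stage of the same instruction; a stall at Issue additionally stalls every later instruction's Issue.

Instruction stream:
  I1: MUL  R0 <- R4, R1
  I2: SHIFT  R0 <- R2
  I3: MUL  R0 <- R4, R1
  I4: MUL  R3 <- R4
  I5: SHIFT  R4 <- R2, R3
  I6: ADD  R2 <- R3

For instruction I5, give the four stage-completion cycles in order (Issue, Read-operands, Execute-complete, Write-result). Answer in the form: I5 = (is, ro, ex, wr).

  I1 | 1 | 2 | 8 | 9
  I2 | 10 | 11 | 12 | 13   WAW R0: wait I1 write@9
  I3 | 14 | 15 | 21 | 22   WAW R0: wait I2 write@13
  I4 | 23 | 24 | 30 | 31   struct: MUL busy until I3 writes@22
  I5 | 24 | 32 | 33 | 34   RAW R3: wait I4 write@31
  I6 | 25 | 32 | 34 | 35   RAW R3: wait I4 write@31

I5 = (24, 32, 33, 34)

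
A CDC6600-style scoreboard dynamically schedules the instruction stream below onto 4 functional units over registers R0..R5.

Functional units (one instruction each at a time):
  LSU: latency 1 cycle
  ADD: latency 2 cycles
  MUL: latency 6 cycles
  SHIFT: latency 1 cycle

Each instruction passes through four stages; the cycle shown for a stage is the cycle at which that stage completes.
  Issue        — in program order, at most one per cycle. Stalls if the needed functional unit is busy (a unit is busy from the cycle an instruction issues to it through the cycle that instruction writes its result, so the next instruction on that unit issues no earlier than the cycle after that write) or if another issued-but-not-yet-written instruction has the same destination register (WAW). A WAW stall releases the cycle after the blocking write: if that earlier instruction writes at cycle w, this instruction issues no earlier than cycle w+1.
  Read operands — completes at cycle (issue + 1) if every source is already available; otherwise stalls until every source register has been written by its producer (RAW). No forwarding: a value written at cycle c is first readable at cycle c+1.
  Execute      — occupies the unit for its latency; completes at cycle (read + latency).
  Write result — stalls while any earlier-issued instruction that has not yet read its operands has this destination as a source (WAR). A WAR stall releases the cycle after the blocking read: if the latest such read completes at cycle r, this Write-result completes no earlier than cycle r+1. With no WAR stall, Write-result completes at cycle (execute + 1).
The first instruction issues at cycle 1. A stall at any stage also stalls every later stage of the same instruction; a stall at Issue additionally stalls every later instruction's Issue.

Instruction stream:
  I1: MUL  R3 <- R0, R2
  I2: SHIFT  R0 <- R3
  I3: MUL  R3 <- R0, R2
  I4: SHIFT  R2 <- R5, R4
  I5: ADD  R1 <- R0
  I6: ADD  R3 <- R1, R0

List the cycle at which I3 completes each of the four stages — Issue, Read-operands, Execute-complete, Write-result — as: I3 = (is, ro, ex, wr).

I1: IS=1 RO=2 EX=8 WR=9
I2: IS=2 RO=10 EX=11 WR=12  [RAW R3: wait I1 write@9]
I3: IS=10 RO=13 EX=19 WR=20  [struct: MUL busy until I1 writes@9; RAW R0: wait I2 write@12]
I4: IS=13 RO=14 EX=15 WR=16  [struct: SHIFT busy until I2 writes@12]
I5: IS=14 RO=15 EX=17 WR=18
I6: IS=21 RO=22 EX=24 WR=25  [WAW R3: wait I3 write@20]

I3 = (10, 13, 19, 20)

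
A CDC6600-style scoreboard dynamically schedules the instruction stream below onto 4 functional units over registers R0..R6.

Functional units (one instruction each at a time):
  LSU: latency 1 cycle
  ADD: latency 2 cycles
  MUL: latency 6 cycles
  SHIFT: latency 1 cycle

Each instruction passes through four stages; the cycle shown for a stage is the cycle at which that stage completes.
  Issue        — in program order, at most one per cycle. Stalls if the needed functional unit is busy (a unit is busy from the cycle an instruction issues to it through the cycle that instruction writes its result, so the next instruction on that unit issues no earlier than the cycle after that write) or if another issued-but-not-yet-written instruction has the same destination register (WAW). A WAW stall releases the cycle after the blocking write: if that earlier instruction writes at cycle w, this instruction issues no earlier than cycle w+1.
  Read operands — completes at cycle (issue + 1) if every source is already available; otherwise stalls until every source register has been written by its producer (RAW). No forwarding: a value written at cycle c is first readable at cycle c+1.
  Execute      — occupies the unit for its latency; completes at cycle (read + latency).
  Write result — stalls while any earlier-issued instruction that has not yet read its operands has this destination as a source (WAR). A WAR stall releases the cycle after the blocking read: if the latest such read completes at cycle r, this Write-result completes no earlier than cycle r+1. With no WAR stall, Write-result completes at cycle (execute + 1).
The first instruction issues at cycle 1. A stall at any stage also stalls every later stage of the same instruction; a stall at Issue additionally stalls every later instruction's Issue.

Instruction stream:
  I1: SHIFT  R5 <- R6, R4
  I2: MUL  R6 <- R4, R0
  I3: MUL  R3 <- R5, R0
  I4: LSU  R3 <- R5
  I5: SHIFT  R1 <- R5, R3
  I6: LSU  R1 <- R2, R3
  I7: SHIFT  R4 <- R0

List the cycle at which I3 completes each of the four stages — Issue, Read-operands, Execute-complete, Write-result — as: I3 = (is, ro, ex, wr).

I1 -> (1, 2, 3, 4)
I2 -> (2, 3, 9, 10)
I3 -> (11, 12, 18, 19)  // struct: MUL busy until I2 writes@10
I4 -> (20, 21, 22, 23)  // WAW R3: wait I3 write@19
I5 -> (21, 24, 25, 26)  // RAW R3: wait I4 write@23
I6 -> (27, 28, 29, 30)  // WAW R1: wait I5 write@26
I7 -> (28, 29, 30, 31)

I3 = (11, 12, 18, 19)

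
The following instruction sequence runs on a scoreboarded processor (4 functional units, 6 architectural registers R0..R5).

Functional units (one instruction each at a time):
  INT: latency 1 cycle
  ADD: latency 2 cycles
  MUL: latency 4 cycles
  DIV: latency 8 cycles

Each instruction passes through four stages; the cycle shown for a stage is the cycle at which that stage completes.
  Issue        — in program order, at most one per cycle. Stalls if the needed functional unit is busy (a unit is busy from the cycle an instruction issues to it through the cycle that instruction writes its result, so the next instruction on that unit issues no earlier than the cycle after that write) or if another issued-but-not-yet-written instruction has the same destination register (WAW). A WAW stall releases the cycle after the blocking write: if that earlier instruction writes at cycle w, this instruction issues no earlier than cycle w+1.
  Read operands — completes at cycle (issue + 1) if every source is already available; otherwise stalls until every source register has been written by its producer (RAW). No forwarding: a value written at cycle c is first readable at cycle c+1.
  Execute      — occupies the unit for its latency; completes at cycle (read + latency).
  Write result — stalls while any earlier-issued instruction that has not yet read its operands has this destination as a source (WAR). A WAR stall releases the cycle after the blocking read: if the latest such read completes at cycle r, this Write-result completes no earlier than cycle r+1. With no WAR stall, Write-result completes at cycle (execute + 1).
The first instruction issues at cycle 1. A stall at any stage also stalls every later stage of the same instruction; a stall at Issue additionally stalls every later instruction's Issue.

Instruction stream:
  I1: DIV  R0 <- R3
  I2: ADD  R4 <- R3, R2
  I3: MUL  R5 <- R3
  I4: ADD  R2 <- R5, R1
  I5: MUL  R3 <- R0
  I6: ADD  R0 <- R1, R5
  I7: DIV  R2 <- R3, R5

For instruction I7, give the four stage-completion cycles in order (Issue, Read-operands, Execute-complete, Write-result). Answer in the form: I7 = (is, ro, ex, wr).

I7 = (15, 18, 26, 27)

cycle 1: I1 dispatched to DIV
cycle 2: I1 operands ready; I2 dispatched to ADD
cycle 3: I2 operands ready; I3 dispatched to MUL
cycle 4: I3 operands ready
cycle 5: I2 complete
cycle 6: R4←I2
cycle 7: I4 dispatched to ADD
cycle 8: I3 complete
cycle 9: R5←I3
cycle 10: I1 complete; I4 operands ready; I5 dispatched to MUL
cycle 11: R0←I1
cycle 12: I4 complete; I5 operands ready
cycle 13: R2←I4
cycle 14: I6 dispatched to ADD
cycle 15: I6 operands ready; I7 dispatched to DIV
cycle 16: I5 complete
cycle 17: R3←I5; I6 complete
cycle 18: R0←I6; I7 operands ready
cycle 26: I7 complete
cycle 27: R2←I7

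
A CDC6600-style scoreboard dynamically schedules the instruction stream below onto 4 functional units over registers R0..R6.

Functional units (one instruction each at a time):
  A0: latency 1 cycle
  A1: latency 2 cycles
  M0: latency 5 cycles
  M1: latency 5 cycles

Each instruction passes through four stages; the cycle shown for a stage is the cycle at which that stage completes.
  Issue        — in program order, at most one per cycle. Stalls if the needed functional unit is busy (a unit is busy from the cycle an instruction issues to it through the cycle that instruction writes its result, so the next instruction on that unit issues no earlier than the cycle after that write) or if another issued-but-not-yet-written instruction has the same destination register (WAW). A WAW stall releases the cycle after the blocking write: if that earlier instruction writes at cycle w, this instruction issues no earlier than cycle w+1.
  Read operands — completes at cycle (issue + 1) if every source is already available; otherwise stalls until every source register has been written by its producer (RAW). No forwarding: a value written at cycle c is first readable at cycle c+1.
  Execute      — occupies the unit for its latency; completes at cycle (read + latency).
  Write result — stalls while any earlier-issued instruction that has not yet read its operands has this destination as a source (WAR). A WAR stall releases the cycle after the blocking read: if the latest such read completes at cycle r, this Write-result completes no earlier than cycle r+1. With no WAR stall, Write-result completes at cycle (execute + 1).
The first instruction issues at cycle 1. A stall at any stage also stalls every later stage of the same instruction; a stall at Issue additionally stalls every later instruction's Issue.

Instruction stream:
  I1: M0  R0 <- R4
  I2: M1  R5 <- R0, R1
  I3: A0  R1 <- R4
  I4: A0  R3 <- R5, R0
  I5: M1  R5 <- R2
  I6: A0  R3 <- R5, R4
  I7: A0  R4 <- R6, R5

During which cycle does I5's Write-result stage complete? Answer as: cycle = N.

I1: IS=1 RO=2 EX=7 WR=8
I2: IS=2 RO=9 EX=14 WR=15  [RAW R0: wait I1 write@8]
I3: IS=3 RO=4 EX=5 WR=10  [WAR R1: wait I2 read@9]
I4: IS=11 RO=16 EX=17 WR=18  [struct: A0 busy until I3 writes@10; RAW R5: wait I2 write@15]
I5: IS=16 RO=17 EX=22 WR=23  [struct: M1 busy until I2 writes@15]
I6: IS=19 RO=24 EX=25 WR=26  [struct: A0 busy until I4 writes@18; RAW R5: wait I5 write@23]
I7: IS=27 RO=28 EX=29 WR=30  [struct: A0 busy until I6 writes@26]

cycle = 23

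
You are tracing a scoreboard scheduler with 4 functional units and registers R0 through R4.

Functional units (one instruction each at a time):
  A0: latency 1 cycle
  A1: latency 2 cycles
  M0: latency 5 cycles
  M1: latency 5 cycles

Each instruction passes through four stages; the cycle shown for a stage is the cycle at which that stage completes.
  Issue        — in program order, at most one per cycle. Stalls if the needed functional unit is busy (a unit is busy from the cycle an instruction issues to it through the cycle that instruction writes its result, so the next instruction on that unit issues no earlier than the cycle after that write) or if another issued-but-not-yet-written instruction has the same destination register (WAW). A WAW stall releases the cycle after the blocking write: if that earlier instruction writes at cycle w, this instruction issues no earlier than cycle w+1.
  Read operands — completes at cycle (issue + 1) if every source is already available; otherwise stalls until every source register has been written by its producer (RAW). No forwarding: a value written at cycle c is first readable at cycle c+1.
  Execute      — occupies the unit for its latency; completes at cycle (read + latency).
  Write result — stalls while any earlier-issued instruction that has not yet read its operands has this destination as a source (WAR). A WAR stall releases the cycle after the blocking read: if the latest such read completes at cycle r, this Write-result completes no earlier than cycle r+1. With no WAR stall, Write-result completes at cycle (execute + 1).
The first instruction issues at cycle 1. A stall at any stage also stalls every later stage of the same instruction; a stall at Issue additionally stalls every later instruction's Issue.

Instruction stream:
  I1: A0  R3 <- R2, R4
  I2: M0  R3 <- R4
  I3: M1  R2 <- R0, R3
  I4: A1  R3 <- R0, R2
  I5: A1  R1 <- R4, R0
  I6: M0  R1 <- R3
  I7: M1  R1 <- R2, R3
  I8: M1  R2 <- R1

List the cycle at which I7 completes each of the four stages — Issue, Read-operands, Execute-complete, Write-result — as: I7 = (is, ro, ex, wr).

c1: I1 issues→A0
c2: I1 reads
c3: I1 exec-done
c4: I1 writes R3
c5: I2 issues→M0
c6: I2 reads, I3 issues→M1
c11: I2 exec-done
c12: I2 writes R3
c13: I3 reads, I4 issues→A1
c18: I3 exec-done
c19: I3 writes R2
c20: I4 reads
c22: I4 exec-done
c23: I4 writes R3
c24: I5 issues→A1
c25: I5 reads
c27: I5 exec-done
c28: I5 writes R1
c29: I6 issues→M0
c30: I6 reads
c35: I6 exec-done
c36: I6 writes R1
c37: I7 issues→M1
c38: I7 reads
c43: I7 exec-done
c44: I7 writes R1
c45: I8 issues→M1
c46: I8 reads
c51: I8 exec-done
c52: I8 writes R2

I7 = (37, 38, 43, 44)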